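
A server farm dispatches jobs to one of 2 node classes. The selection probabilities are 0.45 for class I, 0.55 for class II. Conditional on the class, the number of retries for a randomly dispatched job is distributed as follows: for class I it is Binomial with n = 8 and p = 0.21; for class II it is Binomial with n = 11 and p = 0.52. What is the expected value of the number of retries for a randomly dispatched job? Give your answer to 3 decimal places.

Component means — I: 1.68; II: 5.72.
E[X] = 0.45·1.68 + 0.55·5.72 = 3.902.

3.902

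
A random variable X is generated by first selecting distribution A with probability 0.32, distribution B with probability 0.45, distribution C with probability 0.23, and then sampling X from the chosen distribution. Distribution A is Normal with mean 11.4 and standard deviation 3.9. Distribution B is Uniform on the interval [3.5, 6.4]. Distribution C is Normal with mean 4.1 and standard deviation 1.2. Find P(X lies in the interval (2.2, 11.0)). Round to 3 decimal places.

0.811

Conditional on each component, P(2.2 < X < 11.0): A: 0.449992; B: 1; C: 0.943327.
By total probability, P(2.2 < X < 11.0) = 0.32·0.449992 + 0.45·1 + 0.23·0.943327 = 0.810963.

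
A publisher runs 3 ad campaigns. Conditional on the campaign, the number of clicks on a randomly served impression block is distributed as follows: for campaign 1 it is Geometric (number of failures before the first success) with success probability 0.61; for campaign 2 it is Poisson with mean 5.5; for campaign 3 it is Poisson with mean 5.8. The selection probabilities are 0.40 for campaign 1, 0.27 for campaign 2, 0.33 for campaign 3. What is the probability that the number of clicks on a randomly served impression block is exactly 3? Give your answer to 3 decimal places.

Conditional on each campaign, P(X = 3): 1: 0.0361846; 2: 0.113323; 3: 0.098452.
By total probability, P(X = 3) = 0.4·0.0361846 + 0.27·0.113323 + 0.33·0.098452 = 0.0775602.

0.078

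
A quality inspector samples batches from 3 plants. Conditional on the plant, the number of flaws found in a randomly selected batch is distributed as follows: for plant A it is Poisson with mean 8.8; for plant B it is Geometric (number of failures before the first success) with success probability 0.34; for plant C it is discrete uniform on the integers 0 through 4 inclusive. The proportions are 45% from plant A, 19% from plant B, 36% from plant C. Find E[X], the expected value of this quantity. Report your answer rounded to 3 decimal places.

Component means — A: 8.8; B: 1.94118; C: 2.
E[X] = 0.45·8.8 + 0.19·1.94118 + 0.36·2 = 5.04882.

5.049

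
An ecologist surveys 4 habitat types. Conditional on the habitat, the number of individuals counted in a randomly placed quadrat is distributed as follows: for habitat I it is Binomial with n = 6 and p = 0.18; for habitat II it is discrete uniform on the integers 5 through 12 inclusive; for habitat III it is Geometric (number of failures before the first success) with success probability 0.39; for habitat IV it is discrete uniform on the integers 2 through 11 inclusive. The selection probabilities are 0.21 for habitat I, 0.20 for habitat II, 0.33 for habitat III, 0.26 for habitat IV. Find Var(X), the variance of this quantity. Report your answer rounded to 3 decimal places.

14.110

Per component, I: μ=1.08, E[X²]=2.052; II: μ=8.5, E[X²]=77.5; III: μ=1.5641, E[X²]=6.45694; IV: μ=6.5, E[X²]=50.5.
E[X] = 0.21·1.08 + 0.2·8.5 + 0.33·1.5641 + 0.26·6.5 = 4.13295.
E[X²] = 0.21·2.052 + 0.2·77.5 + 0.33·6.45694 + 0.26·50.5 = 31.1917.
Var(X) = E[X²] − (E[X])² = 31.1917 − 17.0813 = 14.1104.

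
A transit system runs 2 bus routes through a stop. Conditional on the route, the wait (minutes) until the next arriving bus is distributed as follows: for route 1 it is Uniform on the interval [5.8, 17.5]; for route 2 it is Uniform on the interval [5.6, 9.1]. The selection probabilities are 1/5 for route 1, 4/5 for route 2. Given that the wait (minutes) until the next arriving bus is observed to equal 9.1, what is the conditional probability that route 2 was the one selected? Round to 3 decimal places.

0.930

Likelihoods f(9.1 | ·): 1: 0.0854701; 2: 0.285714.
Posterior ∝ prior × likelihood. Numerator for 2: 0.8·0.285714 = 0.228571.
Normalizing constant: 0.2·0.0854701 + 0.8·0.285714 = 0.245665.
P(2 | observation) = 0.228571 / 0.245665 = 0.930417.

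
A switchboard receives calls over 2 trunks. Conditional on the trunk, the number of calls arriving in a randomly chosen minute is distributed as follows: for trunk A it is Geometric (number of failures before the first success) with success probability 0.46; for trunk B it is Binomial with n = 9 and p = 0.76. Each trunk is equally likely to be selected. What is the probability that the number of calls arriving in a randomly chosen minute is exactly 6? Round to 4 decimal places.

Conditional on each trunk, P(X = 6): A: 0.0114057; B: 0.223766.
By total probability, P(X = 6) = 0.5·0.0114057 + 0.5·0.223766 = 0.117586.

0.1176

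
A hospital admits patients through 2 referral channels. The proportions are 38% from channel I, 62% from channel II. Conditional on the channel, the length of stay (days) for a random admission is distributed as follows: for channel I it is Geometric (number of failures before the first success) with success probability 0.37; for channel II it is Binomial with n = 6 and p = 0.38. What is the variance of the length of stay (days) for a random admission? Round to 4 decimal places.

Per component, I: μ=1.7027, E[X²]=7.5011; II: μ=2.28, E[X²]=6.612.
E[X] = 0.38·1.7027 + 0.62·2.28 = 2.06063.
E[X²] = 0.38·7.5011 + 0.62·6.612 = 6.94986.
Var(X) = E[X²] − (E[X])² = 6.94986 − 4.24618 = 2.70367.

2.7037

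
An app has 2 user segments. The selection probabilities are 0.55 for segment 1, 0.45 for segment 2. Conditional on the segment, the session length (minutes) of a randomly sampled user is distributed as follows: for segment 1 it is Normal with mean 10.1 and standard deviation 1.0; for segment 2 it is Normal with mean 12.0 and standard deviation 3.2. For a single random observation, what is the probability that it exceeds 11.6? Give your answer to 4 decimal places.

Conditional on each segment, P(X > 11.6): 1: 0.0668072; 2: 0.549738.
By total probability, P(X > 11.6) = 0.55·0.0668072 + 0.45·0.549738 = 0.284126.

0.2841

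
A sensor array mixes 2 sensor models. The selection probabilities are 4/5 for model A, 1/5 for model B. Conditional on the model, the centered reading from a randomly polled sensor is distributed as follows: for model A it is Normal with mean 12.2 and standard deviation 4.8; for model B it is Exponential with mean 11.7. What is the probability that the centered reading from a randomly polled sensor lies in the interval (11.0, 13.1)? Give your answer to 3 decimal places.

0.151

Conditional on each model, P(11.0 < X < 13.1): A: 0.173072; B: 0.0641697.
By total probability, P(11.0 < X < 13.1) = 0.8·0.173072 + 0.2·0.0641697 = 0.151292.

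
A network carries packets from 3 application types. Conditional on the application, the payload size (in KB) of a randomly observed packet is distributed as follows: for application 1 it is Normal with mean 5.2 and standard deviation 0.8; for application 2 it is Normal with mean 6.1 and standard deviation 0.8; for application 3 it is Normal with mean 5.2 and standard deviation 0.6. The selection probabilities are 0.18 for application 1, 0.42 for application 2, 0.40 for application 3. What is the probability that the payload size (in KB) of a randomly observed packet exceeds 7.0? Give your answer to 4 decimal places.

Conditional on each application, P(X > 7.0): 1: 0.0122245; 2: 0.130295; 3: 0.0013499.
By total probability, P(X > 7.0) = 0.18·0.0122245 + 0.42·0.130295 + 0.4·0.0013499 = 0.0574641.

0.0575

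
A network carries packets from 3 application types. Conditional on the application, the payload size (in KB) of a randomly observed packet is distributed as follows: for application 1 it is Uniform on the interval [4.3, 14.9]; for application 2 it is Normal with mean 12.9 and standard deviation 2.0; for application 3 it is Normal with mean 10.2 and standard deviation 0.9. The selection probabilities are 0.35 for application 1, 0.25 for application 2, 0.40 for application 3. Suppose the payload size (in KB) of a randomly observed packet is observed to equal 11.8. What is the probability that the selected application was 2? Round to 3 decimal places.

Likelihoods f(11.8 | ·): 1: 0.0943396; 2: 0.171472; 3: 0.0912799.
Posterior ∝ prior × likelihood. Numerator for 2: 0.25·0.171472 = 0.042868.
Normalizing constant: 0.35·0.0943396 + 0.25·0.171472 + 0.4·0.0912799 = 0.112399.
P(2 | observation) = 0.042868 / 0.112399 = 0.381392.

0.381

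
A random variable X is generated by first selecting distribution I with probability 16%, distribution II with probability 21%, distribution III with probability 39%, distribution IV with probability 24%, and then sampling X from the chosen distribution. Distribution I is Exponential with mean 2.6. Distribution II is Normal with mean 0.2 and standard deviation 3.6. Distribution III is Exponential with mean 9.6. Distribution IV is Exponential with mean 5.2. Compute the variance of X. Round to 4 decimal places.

Per component, I: μ=2.6, E[X²]=13.52; II: μ=0.2, E[X²]=13; III: μ=9.6, E[X²]=184.32; IV: μ=5.2, E[X²]=54.08.
E[X] = 0.16·2.6 + 0.21·0.2 + 0.39·9.6 + 0.24·5.2 = 5.45.
E[X²] = 0.16·13.52 + 0.21·13 + 0.39·184.32 + 0.24·54.08 = 89.7572.
Var(X) = E[X²] − (E[X])² = 89.7572 − 29.7025 = 60.0547.

60.0547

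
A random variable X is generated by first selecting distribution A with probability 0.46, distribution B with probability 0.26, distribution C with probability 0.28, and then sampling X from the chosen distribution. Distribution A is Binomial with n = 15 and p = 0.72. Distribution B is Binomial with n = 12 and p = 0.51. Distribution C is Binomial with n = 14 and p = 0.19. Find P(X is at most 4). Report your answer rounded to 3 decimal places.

0.295

Conditional on each component, P(X ≤ 4): A: 0.000347407; B: 0.175094; C: 0.890704.
By total probability, P(X ≤ 4) = 0.46·0.000347407 + 0.26·0.175094 + 0.28·0.890704 = 0.295081.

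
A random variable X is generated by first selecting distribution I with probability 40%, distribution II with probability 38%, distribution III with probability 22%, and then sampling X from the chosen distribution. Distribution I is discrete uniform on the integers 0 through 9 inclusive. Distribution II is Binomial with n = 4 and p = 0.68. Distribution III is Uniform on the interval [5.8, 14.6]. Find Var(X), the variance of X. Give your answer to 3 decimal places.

13.069

Per component, I: μ=4.5, E[X²]=28.5; II: μ=2.72, E[X²]=8.2688; III: μ=10.2, E[X²]=110.493.
E[X] = 0.4·4.5 + 0.38·2.72 + 0.22·10.2 = 5.0776.
E[X²] = 0.4·28.5 + 0.38·8.2688 + 0.22·110.493 = 38.8507.
Var(X) = E[X²] − (E[X])² = 38.8507 − 25.782 = 13.0687.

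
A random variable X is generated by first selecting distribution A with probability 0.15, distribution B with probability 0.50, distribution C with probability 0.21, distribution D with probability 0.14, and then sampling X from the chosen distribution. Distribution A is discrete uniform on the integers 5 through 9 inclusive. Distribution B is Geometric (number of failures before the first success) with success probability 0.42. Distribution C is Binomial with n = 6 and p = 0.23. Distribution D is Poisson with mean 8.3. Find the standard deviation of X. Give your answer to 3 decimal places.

Per component, A: μ=7, E[X²]=51; B: μ=1.38095, E[X²]=5.19501; C: μ=1.38, E[X²]=2.967; D: μ=8.3, E[X²]=77.19.
E[X] = 0.15·7 + 0.5·1.38095 + 0.21·1.38 + 0.14·8.3 = 3.19228.
E[X²] = 0.15·51 + 0.5·5.19501 + 0.21·2.967 + 0.14·77.19 = 21.6772.
Var(X) = E[X²] − (E[X])² = 21.6772 − 10.1906 = 11.4865.
SD(X) = √11.4865 = 3.38918.

3.389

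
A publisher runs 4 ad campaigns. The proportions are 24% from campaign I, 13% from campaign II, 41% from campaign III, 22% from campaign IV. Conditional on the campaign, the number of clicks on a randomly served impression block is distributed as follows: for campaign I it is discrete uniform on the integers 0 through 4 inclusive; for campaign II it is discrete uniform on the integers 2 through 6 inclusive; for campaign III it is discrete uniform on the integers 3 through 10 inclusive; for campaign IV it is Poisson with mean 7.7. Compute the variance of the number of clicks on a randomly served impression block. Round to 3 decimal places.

Per component, I: μ=2, E[X²]=6; II: μ=4, E[X²]=18; III: μ=6.5, E[X²]=47.5; IV: μ=7.7, E[X²]=66.99.
E[X] = 0.24·2 + 0.13·4 + 0.41·6.5 + 0.22·7.7 = 5.359.
E[X²] = 0.24·6 + 0.13·18 + 0.41·47.5 + 0.22·66.99 = 37.9928.
Var(X) = E[X²] − (E[X])² = 37.9928 − 28.7189 = 9.27392.

9.274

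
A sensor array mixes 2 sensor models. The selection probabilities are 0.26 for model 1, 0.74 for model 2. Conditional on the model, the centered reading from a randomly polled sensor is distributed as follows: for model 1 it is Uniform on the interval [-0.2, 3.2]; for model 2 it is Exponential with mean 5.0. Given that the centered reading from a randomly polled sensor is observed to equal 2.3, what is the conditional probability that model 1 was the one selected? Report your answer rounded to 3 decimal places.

Likelihoods f(2.3 | ·): 1: 0.294118; 2: 0.126257.
Posterior ∝ prior × likelihood. Numerator for 1: 0.26·0.294118 = 0.0764706.
Normalizing constant: 0.26·0.294118 + 0.74·0.126257 = 0.169901.
P(1 | observation) = 0.0764706 / 0.169901 = 0.45009.

0.450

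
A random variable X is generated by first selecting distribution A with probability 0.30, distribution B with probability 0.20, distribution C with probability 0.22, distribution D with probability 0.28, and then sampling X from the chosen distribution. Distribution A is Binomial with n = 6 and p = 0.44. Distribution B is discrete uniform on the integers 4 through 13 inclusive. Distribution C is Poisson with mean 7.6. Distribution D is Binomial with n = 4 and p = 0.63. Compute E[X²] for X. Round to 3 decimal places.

For each component E[X²] = Var + (mean)², giving A: 8.448; B: 80.5; C: 65.36; D: 7.2828.
Overall E[X²] = 0.3·8.448 + 0.2·80.5 + 0.22·65.36 + 0.28·7.2828 = 35.0528.

35.053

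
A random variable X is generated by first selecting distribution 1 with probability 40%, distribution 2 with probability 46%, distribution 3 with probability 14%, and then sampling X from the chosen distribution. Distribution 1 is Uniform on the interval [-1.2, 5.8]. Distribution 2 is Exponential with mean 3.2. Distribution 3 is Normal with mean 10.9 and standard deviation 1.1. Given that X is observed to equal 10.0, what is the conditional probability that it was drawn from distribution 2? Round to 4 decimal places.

Likelihoods f(10.0 | ·): 1: 0; 2: 0.0137303; 3: 0.25951.
Posterior ∝ prior × likelihood. Numerator for 2: 0.46·0.0137303 = 0.00631593.
Normalizing constant: 0.4·0 + 0.46·0.0137303 + 0.14·0.25951 = 0.0426474.
P(2 | observation) = 0.00631593 / 0.0426474 = 0.148097.

0.1481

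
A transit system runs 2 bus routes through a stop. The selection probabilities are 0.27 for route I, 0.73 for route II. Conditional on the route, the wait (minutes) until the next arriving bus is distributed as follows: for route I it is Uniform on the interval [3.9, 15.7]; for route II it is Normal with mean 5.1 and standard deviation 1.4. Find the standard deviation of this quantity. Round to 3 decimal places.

Per component, I: μ=9.8, E[X²]=107.643; II: μ=5.1, E[X²]=27.97.
E[X] = 0.27·9.8 + 0.73·5.1 = 6.369.
E[X²] = 0.27·107.643 + 0.73·27.97 = 49.4818.
Var(X) = E[X²] − (E[X])² = 49.4818 − 40.5642 = 8.91764.
SD(X) = √8.91764 = 2.98624.

2.986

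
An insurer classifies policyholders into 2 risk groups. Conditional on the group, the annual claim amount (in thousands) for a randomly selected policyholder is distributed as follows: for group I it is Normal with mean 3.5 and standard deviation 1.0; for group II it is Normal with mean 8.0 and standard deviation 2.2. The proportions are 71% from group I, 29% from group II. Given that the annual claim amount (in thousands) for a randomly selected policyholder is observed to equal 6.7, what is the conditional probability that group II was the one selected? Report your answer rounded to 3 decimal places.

Likelihoods f(6.7 | ·): I: 0.00238409; II: 0.152288.
Posterior ∝ prior × likelihood. Numerator for II: 0.29·0.152288 = 0.0441635.
Normalizing constant: 0.71·0.00238409 + 0.29·0.152288 = 0.0458562.
P(II | observation) = 0.0441635 / 0.0458562 = 0.963087.

0.963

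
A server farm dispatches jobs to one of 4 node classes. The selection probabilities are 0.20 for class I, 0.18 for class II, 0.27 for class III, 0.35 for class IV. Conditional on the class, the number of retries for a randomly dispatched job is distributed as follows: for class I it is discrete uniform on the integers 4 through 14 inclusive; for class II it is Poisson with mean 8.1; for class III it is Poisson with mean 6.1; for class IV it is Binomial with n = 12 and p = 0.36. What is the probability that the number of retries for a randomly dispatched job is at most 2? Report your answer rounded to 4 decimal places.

Conditional on each class, P(X ≤ 2): I: 0; II: 0.0127198; III: 0.0576529; IV: 0.135215.
By total probability, P(X ≤ 2) = 0.2·0 + 0.18·0.0127198 + 0.27·0.0576529 + 0.35·0.135215 = 0.065181.

0.0652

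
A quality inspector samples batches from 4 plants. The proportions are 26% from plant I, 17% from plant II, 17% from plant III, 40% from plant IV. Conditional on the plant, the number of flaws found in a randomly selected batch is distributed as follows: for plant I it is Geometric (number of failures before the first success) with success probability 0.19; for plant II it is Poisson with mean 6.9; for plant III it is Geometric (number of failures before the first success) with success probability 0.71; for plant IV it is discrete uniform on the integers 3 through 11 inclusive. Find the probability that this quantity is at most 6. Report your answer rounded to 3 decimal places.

Conditional on each plant, P(X ≤ 6): I: 0.771232; II: 0.464715; III: 0.999828; IV: 0.444444.
By total probability, P(X ≤ 6) = 0.26·0.771232 + 0.17·0.464715 + 0.17·0.999828 + 0.4·0.444444 = 0.62727.

0.627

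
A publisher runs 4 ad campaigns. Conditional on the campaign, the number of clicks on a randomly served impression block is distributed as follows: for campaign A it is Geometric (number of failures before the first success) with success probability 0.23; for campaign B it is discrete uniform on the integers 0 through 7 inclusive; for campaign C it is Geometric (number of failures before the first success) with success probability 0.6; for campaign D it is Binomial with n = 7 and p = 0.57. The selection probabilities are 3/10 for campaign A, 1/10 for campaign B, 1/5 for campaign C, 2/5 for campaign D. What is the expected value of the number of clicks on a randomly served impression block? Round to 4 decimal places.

Component means — A: 3.34783; B: 3.5; C: 0.666667; D: 3.99.
E[X] = 0.3·3.34783 + 0.1·3.5 + 0.2·0.666667 + 0.4·3.99 = 3.08368.

3.0837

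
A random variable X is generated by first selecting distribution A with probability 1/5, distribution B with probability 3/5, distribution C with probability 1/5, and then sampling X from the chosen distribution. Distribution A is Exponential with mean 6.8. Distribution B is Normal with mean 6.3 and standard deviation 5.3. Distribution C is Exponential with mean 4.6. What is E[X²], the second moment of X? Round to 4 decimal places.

67.6280

For each component E[X²] = Var + (mean)², giving A: 92.48; B: 67.78; C: 42.32.
Overall E[X²] = 0.2·92.48 + 0.6·67.78 + 0.2·42.32 = 67.628.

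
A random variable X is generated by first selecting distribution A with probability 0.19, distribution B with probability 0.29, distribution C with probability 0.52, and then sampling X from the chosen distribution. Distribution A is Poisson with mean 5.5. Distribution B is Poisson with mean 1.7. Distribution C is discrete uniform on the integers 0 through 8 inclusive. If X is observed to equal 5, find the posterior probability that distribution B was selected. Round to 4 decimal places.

Likelihoods P(X=5 | ·): A: 0.171401; B: 0.0216154; C: 0.111111.
Posterior ∝ prior × likelihood. Numerator for B: 0.29·0.0216154 = 0.00626846.
Normalizing constant: 0.19·0.171401 + 0.29·0.0216154 + 0.52·0.111111 = 0.0966124.
P(B | observation) = 0.00626846 / 0.0966124 = 0.0648826.

0.0649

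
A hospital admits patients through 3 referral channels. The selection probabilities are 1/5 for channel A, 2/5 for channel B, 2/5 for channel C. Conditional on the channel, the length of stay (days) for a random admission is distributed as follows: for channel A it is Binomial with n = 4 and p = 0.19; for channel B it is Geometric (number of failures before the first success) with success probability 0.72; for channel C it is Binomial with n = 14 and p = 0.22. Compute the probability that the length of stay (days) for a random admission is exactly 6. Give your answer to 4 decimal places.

Conditional on each channel, P(X = 6): A: 0; B: 0.000346961; C: 0.0466496.
By total probability, P(X = 6) = 0.2·0 + 0.4·0.000346961 + 0.4·0.0466496 = 0.0187986.

0.0188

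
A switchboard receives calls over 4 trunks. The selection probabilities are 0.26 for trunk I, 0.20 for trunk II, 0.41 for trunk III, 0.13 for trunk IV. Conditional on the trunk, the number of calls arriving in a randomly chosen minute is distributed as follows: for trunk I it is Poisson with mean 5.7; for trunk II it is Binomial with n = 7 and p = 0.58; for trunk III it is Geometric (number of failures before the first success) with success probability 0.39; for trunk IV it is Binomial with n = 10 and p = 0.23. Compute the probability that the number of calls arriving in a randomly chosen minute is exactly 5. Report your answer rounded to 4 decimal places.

0.1115

Conditional on each trunk, P(X = 5): I: 0.16777; II: 0.243141; III: 0.0329393; IV: 0.0439029.
By total probability, P(X = 5) = 0.26·0.16777 + 0.2·0.243141 + 0.41·0.0329393 + 0.13·0.0439029 = 0.111461.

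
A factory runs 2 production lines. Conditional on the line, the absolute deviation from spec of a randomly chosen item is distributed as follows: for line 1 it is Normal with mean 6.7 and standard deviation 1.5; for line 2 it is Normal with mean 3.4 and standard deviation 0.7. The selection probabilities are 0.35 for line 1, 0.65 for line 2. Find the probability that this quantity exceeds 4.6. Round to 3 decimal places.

0.350

Conditional on each line, P(X > 4.6): 1: 0.919243; 2: 0.0432381.
By total probability, P(X > 4.6) = 0.35·0.919243 + 0.65·0.0432381 = 0.34984.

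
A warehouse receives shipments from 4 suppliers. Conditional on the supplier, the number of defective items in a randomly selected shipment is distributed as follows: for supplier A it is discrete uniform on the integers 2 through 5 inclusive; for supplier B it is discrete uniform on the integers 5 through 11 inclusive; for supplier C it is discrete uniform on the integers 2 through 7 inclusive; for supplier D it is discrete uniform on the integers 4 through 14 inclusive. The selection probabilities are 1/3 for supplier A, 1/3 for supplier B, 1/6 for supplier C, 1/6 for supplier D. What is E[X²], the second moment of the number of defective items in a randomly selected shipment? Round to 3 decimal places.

For each component E[X²] = Var + (mean)², giving A: 13.5; B: 68; C: 23.1667; D: 91.
Overall E[X²] = 0.333333·13.5 + 0.333333·68 + 0.166667·23.1667 + 0.166667·91 = 46.1944.

46.194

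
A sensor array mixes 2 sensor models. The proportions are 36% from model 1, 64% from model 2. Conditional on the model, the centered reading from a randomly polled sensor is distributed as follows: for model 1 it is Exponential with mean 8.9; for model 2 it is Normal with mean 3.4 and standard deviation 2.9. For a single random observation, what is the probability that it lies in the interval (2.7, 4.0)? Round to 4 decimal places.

0.1496

Conditional on each model, P(2.7 < X < 4.0): 1: 0.100339; 2: 0.177324.
By total probability, P(2.7 < X < 4.0) = 0.36·0.100339 + 0.64·0.177324 = 0.149609.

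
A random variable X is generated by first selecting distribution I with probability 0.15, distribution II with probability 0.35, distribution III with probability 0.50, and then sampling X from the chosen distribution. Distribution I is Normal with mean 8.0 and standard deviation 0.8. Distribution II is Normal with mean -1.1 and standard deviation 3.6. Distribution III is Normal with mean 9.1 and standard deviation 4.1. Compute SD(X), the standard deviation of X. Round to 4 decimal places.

5.9735

Per component, I: μ=8, E[X²]=64.64; II: μ=-1.1, E[X²]=14.17; III: μ=9.1, E[X²]=99.62.
E[X] = 0.15·8 + 0.35·-1.1 + 0.5·9.1 = 5.365.
E[X²] = 0.15·64.64 + 0.35·14.17 + 0.5·99.62 = 64.4655.
Var(X) = E[X²] − (E[X])² = 64.4655 − 28.7832 = 35.6823.
SD(X) = √35.6823 = 5.97346.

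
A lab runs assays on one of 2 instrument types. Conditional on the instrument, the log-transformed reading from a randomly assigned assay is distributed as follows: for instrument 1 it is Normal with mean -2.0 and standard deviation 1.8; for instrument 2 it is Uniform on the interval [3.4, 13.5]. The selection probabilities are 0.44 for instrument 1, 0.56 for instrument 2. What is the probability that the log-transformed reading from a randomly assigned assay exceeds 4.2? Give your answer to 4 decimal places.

0.5158

Conditional on each instrument, P(X > 4.2): 1: 0.000286117; 2: 0.920792.
By total probability, P(X > 4.2) = 0.44·0.000286117 + 0.56·0.920792 = 0.515769.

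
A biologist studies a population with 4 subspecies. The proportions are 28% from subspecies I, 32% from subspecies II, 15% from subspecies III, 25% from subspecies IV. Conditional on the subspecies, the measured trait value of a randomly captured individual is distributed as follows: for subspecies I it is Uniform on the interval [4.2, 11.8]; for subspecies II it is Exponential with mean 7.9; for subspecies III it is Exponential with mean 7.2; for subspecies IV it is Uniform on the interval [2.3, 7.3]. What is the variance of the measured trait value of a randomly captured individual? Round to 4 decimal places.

Per component, I: μ=8, E[X²]=68.8133; II: μ=7.9, E[X²]=124.82; III: μ=7.2, E[X²]=103.68; IV: μ=4.8, E[X²]=25.1233.
E[X] = 0.28·8 + 0.32·7.9 + 0.15·7.2 + 0.25·4.8 = 7.048.
E[X²] = 0.28·68.8133 + 0.32·124.82 + 0.15·103.68 + 0.25·25.1233 = 81.043.
Var(X) = E[X²] − (E[X])² = 81.043 − 49.6743 = 31.3687.

31.3687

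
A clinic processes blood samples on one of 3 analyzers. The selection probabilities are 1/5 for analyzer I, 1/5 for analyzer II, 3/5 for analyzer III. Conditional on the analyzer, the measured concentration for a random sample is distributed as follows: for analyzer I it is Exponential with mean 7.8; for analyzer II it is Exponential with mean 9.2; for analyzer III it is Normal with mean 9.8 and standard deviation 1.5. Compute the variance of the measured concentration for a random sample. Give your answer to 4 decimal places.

31.0476

Per component, I: μ=7.8, E[X²]=121.68; II: μ=9.2, E[X²]=169.28; III: μ=9.8, E[X²]=98.29.
E[X] = 0.2·7.8 + 0.2·9.2 + 0.6·9.8 = 9.28.
E[X²] = 0.2·121.68 + 0.2·169.28 + 0.6·98.29 = 117.166.
Var(X) = E[X²] − (E[X])² = 117.166 − 86.1184 = 31.0476.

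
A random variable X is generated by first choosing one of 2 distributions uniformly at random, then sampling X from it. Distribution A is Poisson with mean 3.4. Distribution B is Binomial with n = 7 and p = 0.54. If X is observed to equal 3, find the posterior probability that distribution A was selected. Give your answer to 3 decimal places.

Likelihoods P(X=3 | ·): A: 0.218617; B: 0.246763.
Posterior ∝ prior × likelihood. Numerator for A: 0.5·0.218617 = 0.109309.
Normalizing constant: 0.5·0.218617 + 0.5·0.246763 = 0.23269.
P(A | observation) = 0.109309 / 0.23269 = 0.46976.

0.470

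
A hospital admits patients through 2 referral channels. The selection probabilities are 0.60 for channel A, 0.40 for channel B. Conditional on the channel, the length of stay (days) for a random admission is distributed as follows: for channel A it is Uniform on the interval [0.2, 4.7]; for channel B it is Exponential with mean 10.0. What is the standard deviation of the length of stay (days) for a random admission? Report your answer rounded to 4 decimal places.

7.3955

Per component, A: μ=2.45, E[X²]=7.69; B: μ=10, E[X²]=200.
E[X] = 0.6·2.45 + 0.4·10 = 5.47.
E[X²] = 0.6·7.69 + 0.4·200 = 84.614.
Var(X) = E[X²] − (E[X])² = 84.614 − 29.9209 = 54.6931.
SD(X) = √54.6931 = 7.39548.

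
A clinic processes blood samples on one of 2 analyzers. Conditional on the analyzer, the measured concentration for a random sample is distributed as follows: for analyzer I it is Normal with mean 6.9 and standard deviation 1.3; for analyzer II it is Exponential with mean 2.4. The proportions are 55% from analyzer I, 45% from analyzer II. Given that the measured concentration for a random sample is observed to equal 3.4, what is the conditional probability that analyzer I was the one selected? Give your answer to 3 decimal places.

Likelihoods f(3.4 | ·): I: 0.00818409; II: 0.10105.
Posterior ∝ prior × likelihood. Numerator for I: 0.55·0.00818409 = 0.00450125.
Normalizing constant: 0.55·0.00818409 + 0.45·0.10105 = 0.049974.
P(I | observation) = 0.00450125 / 0.049974 = 0.0900719.

0.090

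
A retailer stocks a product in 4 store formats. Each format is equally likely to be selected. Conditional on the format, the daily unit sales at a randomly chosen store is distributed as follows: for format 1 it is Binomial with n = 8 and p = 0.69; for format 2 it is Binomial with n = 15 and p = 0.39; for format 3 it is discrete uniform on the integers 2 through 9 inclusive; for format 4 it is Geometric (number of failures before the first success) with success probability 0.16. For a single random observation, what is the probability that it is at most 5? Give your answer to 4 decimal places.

Conditional on each format, P(X ≤ 5): 1: 0.473564; 2: 0.434566; 3: 0.5; 4: 0.648702.
By total probability, P(X ≤ 5) = 0.25·0.473564 + 0.25·0.434566 + 0.25·0.5 + 0.25·0.648702 = 0.514208.

0.5142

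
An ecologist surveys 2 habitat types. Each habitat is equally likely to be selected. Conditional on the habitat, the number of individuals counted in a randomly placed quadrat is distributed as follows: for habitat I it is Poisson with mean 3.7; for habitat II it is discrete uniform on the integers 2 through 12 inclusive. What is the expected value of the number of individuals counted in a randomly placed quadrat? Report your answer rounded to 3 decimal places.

Component means — I: 3.7; II: 7.
E[X] = 0.5·3.7 + 0.5·7 = 5.35.

5.350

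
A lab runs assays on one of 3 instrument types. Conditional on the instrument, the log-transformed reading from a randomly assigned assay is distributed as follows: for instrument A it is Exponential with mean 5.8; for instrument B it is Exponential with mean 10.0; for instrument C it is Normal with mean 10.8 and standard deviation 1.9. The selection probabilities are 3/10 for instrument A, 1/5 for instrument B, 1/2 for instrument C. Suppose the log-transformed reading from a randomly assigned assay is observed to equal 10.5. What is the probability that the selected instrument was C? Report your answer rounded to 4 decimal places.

Likelihoods f(10.5 | ·): A: 0.0282065; B: 0.0349938; C: 0.207369.
Posterior ∝ prior × likelihood. Numerator for C: 0.5·0.207369 = 0.103684.
Normalizing constant: 0.3·0.0282065 + 0.2·0.0349938 + 0.5·0.207369 = 0.119145.
P(C | observation) = 0.103684 / 0.119145 = 0.870236.

0.8702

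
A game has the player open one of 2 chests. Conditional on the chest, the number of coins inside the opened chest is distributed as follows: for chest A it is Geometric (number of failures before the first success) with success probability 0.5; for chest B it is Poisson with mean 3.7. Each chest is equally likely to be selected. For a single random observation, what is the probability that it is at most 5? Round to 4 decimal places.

0.9072

Conditional on each chest, P(X ≤ 5): A: 0.984375; B: 0.830088.
By total probability, P(X ≤ 5) = 0.5·0.984375 + 0.5·0.830088 = 0.907232.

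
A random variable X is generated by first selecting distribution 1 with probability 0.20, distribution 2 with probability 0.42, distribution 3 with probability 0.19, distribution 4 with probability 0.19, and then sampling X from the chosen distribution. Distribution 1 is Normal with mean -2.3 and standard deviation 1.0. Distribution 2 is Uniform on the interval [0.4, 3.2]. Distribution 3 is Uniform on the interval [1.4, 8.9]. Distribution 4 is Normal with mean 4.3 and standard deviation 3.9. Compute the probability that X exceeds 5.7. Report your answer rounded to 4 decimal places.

0.1494

Conditional on each component, P(X > 5.7): 1: 6.66134e-16; 2: 0; 3: 0.426667; 4: 0.359807.
By total probability, P(X > 5.7) = 0.2·6.66134e-16 + 0.42·0 + 0.19·0.426667 + 0.19·0.359807 = 0.14943.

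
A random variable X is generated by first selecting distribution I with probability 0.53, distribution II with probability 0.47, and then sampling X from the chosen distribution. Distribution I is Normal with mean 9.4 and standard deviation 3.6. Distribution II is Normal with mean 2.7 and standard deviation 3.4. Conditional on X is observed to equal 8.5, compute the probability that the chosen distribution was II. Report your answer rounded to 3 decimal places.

0.184

Likelihoods f(8.5 | ·): I: 0.107408; II: 0.0273858.
Posterior ∝ prior × likelihood. Numerator for II: 0.47·0.0273858 = 0.0128713.
Normalizing constant: 0.53·0.107408 + 0.47·0.0273858 = 0.0697975.
P(II | observation) = 0.0128713 / 0.0697975 = 0.18441.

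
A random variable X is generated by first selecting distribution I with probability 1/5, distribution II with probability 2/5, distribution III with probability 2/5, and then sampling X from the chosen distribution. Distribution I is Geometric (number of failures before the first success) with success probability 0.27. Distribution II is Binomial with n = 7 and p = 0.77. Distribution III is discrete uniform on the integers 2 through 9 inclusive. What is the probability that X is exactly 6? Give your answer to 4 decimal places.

Conditional on each component, P(X = 6): I: 0.0408602; II: 0.33556; III: 0.125.
By total probability, P(X = 6) = 0.2·0.0408602 + 0.4·0.33556 + 0.4·0.125 = 0.192396.

0.1924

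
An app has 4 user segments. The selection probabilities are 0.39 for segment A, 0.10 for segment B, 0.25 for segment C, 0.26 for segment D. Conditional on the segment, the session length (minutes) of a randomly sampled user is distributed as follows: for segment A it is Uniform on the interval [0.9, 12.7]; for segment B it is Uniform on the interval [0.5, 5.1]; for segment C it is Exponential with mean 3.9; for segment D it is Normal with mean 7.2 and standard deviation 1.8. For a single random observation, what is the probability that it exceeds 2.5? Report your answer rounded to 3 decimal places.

Conditional on each segment, P(X > 2.5): A: 0.864407; B: 0.565217; C: 0.526752; D: 0.995488.
By total probability, P(X > 2.5) = 0.39·0.864407 + 0.1·0.565217 + 0.25·0.526752 + 0.26·0.995488 = 0.784155.

0.784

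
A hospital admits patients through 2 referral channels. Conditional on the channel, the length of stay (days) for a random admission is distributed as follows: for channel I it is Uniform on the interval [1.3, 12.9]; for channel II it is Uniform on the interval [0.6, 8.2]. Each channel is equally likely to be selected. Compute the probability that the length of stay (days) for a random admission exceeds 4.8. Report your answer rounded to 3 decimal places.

Conditional on each channel, P(X > 4.8): I: 0.698276; II: 0.447368.
By total probability, P(X > 4.8) = 0.5·0.698276 + 0.5·0.447368 = 0.572822.

0.573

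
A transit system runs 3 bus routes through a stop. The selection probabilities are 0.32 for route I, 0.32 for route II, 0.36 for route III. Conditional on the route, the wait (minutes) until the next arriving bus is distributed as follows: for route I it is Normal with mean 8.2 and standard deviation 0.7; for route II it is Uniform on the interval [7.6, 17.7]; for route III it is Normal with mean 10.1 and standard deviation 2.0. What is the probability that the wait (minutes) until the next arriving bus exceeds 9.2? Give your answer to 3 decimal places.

0.536

Conditional on each route, P(X > 9.2): I: 0.0765637; II: 0.841584; III: 0.673645.
By total probability, P(X > 9.2) = 0.32·0.0765637 + 0.32·0.841584 + 0.36·0.673645 = 0.536319.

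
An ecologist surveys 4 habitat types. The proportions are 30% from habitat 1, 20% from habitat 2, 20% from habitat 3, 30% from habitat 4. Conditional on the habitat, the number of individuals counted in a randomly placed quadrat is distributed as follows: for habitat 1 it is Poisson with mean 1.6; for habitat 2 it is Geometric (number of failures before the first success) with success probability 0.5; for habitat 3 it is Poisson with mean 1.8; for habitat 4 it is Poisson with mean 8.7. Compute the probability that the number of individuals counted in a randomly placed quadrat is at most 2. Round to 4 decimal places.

0.5585

Conditional on each habitat, P(X ≤ 2): 1: 0.783358; 2: 0.875; 3: 0.730621; 4: 0.00792032.
By total probability, P(X ≤ 2) = 0.3·0.783358 + 0.2·0.875 + 0.2·0.730621 + 0.3·0.00792032 = 0.558508.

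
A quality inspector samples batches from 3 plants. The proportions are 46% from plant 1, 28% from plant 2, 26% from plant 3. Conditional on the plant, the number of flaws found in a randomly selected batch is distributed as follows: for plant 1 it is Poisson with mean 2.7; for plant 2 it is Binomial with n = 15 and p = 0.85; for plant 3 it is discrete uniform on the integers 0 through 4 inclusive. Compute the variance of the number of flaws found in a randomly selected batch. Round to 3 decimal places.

23.778

Per component, 1: μ=2.7, E[X²]=9.99; 2: μ=12.75, E[X²]=164.475; 3: μ=2, E[X²]=6.
E[X] = 0.46·2.7 + 0.28·12.75 + 0.26·2 = 5.332.
E[X²] = 0.46·9.99 + 0.28·164.475 + 0.26·6 = 52.2084.
Var(X) = E[X²] − (E[X])² = 52.2084 − 28.4302 = 23.7782.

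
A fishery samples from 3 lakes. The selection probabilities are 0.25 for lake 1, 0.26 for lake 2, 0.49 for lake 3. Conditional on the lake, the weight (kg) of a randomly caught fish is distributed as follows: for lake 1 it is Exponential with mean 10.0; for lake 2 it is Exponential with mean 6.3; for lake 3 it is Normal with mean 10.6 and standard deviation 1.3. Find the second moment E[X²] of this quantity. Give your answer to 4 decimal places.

For each component E[X²] = Var + (mean)², giving 1: 200; 2: 79.38; 3: 114.05.
Overall E[X²] = 0.25·200 + 0.26·79.38 + 0.49·114.05 = 126.523.

126.5233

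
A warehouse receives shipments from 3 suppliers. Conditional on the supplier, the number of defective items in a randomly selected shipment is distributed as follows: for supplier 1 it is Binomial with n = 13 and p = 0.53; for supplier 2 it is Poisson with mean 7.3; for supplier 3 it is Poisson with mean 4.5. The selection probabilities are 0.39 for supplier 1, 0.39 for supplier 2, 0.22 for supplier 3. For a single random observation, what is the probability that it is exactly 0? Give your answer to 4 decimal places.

Conditional on each supplier, P(X = 0): 1: 5.461e-05; 2: 0.000675539; 3: 0.011109.
By total probability, P(X = 0) = 0.39·5.461e-05 + 0.39·0.000675539 + 0.22·0.011109 = 0.00272874.

0.0027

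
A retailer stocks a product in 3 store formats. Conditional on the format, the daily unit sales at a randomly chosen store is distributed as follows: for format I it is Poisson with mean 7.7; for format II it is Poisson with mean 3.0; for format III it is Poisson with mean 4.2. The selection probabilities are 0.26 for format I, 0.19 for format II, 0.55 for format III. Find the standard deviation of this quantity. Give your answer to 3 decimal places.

2.806

Per component, I: μ=7.7, E[X²]=66.99; II: μ=3, E[X²]=12; III: μ=4.2, E[X²]=21.84.
E[X] = 0.26·7.7 + 0.19·3 + 0.55·4.2 = 4.882.
E[X²] = 0.26·66.99 + 0.19·12 + 0.55·21.84 = 31.7094.
Var(X) = E[X²] − (E[X])² = 31.7094 − 23.8339 = 7.87548.
SD(X) = √7.87548 = 2.80633.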